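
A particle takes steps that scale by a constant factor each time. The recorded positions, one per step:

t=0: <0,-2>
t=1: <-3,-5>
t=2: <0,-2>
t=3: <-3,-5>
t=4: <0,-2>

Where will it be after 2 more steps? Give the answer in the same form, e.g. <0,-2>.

<0,-2>

Consecutive displacements <-3,-3>, <+3,+3>, <-3,-3>, <+3,+3> scale by a factor of -1 each step.
step 5: <0,-2> + <-3,-3> → <-3,-5>
step 6: <-3,-5> + <+3,+3> → <0,-2>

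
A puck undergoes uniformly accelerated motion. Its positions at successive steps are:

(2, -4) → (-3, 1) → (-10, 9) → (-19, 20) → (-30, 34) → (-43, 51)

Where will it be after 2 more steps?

(-75, 94)

First differences are (-5, +5), (-7, +8), (-9, +11), (-11, +14), (-13, +17); their common second difference is (-2, +3) (constant acceleration).
step 6: (-43, 51) + (-15, +20) → (-58, 71)
step 7: (-58, 71) + (-17, +23) → (-75, 94)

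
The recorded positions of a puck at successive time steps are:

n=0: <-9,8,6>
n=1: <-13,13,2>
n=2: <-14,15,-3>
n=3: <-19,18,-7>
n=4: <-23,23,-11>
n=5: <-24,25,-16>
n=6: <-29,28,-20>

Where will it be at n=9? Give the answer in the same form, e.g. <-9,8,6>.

<-39,38,-33>

The moves between consecutive positions are <-4,+5,-4>, <-1,+2,-5>, <-5,+3,-4>, <-4,+5,-4>, <-1,+2,-5>, <-5,+3,-4>; they repeat the 3-cycle [<-4,+5,-4>, <-1,+2,-5>, <-5,+3,-4>].
step 7: apply <-4,+5,-4> → <-33,33,-24>
step 8: apply <-1,+2,-5> → <-34,35,-29>
step 9: apply <-5,+3,-4> → <-39,38,-33>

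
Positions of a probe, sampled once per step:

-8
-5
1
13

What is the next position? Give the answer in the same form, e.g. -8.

37

The jumps are +3, +6, +12 — a geometric progression with ratio 2.
step 4: 13 + 24 → 37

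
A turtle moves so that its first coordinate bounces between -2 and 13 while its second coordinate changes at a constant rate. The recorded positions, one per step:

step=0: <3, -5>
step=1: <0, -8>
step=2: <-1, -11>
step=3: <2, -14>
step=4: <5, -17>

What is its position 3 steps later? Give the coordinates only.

<12, -26>

The first coordinate travels 3 per step and bounces off the walls at -2 and 13.
  step 5: 5 → 8
  step 6: 8 → 11
  step 7: 11 → 12
The second coordinate changes by -3 each step: at step 7 it is -26.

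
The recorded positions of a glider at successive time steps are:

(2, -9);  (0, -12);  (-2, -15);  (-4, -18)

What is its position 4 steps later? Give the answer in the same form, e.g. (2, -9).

Each step adds (-2, -3) to the position.
step 4: (-4, -18) + (-2, -3) → (-6, -21)
step 5: (-6, -21) + (-2, -3) → (-8, -24)
step 6: (-8, -24) + (-2, -3) → (-10, -27)
step 7: (-10, -27) + (-2, -3) → (-12, -30)

(-12, -30)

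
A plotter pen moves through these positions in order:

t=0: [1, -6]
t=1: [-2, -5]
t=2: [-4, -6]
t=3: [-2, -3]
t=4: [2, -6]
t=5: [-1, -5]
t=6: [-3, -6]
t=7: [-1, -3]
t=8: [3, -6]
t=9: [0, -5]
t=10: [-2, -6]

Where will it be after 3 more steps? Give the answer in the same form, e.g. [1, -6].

[1, -5]

The moves between consecutive positions are [-3, +1], [-2, -1], [+2, +3], [+4, -3], [-3, +1], [-2, -1], [+2, +3], [+4, -3], [-3, +1], [-2, -1]; they repeat the 4-cycle [[-3, +1], [-2, -1], [+2, +3], [+4, -3]].
step 11: apply [+2, +3] → [0, -3]
step 12: apply [+4, -3] → [4, -6]
step 13: apply [-3, +1] → [1, -5]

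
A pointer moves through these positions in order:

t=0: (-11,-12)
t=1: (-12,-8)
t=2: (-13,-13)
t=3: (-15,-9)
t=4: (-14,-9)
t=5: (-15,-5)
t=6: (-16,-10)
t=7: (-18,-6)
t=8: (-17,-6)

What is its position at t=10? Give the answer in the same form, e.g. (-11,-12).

Step-to-step displacements: (-1,+4), (-1,-5), (-2,+4), (+1,+0), (-1,+4), (-1,-5), (-2,+4), (+1,+0) — a repeating cycle of length 4.
step 9: apply (-1,+4) → (-18,-2)
step 10: apply (-1,-5) → (-19,-7)

(-19,-7)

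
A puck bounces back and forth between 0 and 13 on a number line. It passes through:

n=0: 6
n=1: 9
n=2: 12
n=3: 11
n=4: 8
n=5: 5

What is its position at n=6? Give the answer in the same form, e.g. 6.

2

The value reflects between 0 and 13, moving 3 per step.
  step 6: 5 → 2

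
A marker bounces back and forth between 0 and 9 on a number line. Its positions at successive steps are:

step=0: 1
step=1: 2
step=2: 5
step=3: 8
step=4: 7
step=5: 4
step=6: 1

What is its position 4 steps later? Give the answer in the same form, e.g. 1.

The value travels 3 per step and bounces off the walls at 0 and 9.
  step 7: 1 → 2
  step 8: 2 → 5
  step 9: 5 → 8
  step 10: 8 → 7

7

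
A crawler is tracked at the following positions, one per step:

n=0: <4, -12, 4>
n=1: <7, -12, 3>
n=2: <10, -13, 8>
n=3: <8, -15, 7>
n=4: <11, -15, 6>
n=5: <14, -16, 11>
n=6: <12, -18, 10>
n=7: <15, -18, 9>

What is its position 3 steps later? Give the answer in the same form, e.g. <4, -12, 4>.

The moves between consecutive positions are <+3, +0, -1>, <+3, -1, +5>, <-2, -2, -1>, <+3, +0, -1>, <+3, -1, +5>, <-2, -2, -1>, <+3, +0, -1>; they repeat the 3-cycle [<+3, +0, -1>, <+3, -1, +5>, <-2, -2, -1>].
step 8: apply <+3, -1, +5> → <18, -19, 14>
step 9: apply <-2, -2, -1> → <16, -21, 13>
step 10: apply <+3, +0, -1> → <19, -21, 12>

<19, -21, 12>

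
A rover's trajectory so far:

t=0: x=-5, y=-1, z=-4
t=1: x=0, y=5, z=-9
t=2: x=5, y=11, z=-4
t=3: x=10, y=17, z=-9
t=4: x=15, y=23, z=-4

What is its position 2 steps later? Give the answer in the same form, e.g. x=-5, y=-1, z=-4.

X: linear, +5 per step → 25 at step 6.
Y: linear, +6 per step → 35 at step 6.
Z: cycles through -4, -9 every 2 steps. Step 6 lands at position 0 of the cycle → -4.

x=25, y=35, z=-4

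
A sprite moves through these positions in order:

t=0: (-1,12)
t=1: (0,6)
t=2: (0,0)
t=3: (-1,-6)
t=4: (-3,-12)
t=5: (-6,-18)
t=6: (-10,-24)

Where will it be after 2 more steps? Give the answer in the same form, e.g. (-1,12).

(-21,-36)

Taking differences between consecutive positions: (+1,-6), (+0,-6), (-1,-6), (-2,-6), (-3,-6), (-4,-6). These grow by (-1,+0) each step.
step 7: (-10,-24) + (-5,-6) → (-15,-30)
step 8: (-15,-30) + (-6,-6) → (-21,-36)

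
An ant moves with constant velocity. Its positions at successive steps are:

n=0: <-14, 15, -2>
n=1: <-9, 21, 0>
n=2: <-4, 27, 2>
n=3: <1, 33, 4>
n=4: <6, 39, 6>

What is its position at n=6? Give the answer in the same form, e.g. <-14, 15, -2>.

<16, 51, 10>

Constant displacement of <+5, +6, +2> per step.
step 5: <6, 39, 6> + <+5, +6, +2> → <11, 45, 8>
step 6: <11, 45, 8> + <+5, +6, +2> → <16, 51, 10>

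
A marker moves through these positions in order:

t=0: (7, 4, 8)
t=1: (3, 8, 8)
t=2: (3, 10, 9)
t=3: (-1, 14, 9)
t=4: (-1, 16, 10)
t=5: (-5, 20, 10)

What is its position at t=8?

(-9, 28, 12)

The moves between consecutive positions are (-4, +4, +0), (+0, +2, +1), (-4, +4, +0), (+0, +2, +1), (-4, +4, +0); they repeat the 2-cycle [(-4, +4, +0), (+0, +2, +1)].
step 6: apply (+0, +2, +1) → (-5, 22, 11)
step 7: apply (-4, +4, +0) → (-9, 26, 11)
step 8: apply (+0, +2, +1) → (-9, 28, 12)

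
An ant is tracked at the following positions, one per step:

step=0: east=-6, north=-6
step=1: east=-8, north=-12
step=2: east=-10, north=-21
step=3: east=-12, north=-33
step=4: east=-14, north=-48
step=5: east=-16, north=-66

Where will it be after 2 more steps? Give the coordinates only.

Successive displacements: (-2, -6), (-2, -9), (-2, -12), (-2, -15), (-2, -18) — each changes by (+0, -3).
step 6: east=-16, north=-66 + (-2, -21) → east=-18, north=-87
step 7: east=-18, north=-87 + (-2, -24) → east=-20, north=-111

east=-20, north=-111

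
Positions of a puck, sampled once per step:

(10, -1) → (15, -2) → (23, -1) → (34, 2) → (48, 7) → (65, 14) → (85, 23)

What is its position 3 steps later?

Successive displacements: (+5, -1), (+8, +1), (+11, +3), (+14, +5), (+17, +7), (+20, +9) — each changes by (+3, +2).
step 7: (85, 23) + (+23, +11) → (108, 34)
step 8: (108, 34) + (+26, +13) → (134, 47)
step 9: (134, 47) + (+29, +15) → (163, 62)

(163, 62)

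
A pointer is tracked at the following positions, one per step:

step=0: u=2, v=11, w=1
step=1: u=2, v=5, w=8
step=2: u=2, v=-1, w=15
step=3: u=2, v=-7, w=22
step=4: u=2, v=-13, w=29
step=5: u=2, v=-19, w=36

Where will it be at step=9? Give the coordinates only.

u=2, v=-43, w=64

Each step adds (+0, -6, +7) to the position.
step 6: u=2, v=-19, w=36 + (+0, -6, +7) → u=2, v=-25, w=43
step 7: u=2, v=-25, w=43 + (+0, -6, +7) → u=2, v=-31, w=50
step 8: u=2, v=-31, w=50 + (+0, -6, +7) → u=2, v=-37, w=57
step 9: u=2, v=-37, w=57 + (+0, -6, +7) → u=2, v=-43, w=64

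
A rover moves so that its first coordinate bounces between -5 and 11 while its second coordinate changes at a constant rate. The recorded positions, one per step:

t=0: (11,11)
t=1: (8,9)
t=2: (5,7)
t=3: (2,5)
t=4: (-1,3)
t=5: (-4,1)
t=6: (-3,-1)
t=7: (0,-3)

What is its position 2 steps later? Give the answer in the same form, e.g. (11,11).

The first coordinate reflects between -5 and 11, moving 3 per step.
  step 8: 0 → 3
  step 9: 3 → 6
The second coordinate changes by -2 each step: at step 9 it is -7.

(6,-7)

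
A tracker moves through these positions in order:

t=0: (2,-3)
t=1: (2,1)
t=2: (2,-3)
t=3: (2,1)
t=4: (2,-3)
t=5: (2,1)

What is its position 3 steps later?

The moves between consecutive positions are (+0,+4), (+0,-4), (+0,+4), (+0,-4), (+0,+4); they repeat the 2-cycle [(+0,+4), (+0,-4)].
step 6: apply (+0,-4) → (2,-3)
step 7: apply (+0,+4) → (2,1)
step 8: apply (+0,-4) → (2,-3)

(2,-3)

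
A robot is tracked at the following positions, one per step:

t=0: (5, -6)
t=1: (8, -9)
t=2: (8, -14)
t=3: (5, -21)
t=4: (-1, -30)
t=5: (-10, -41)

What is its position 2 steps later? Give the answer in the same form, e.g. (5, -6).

First differences are (+3, -3), (+0, -5), (-3, -7), (-6, -9), (-9, -11); their common second difference is (-3, -2) (constant acceleration).
step 6: (-10, -41) + (-12, -13) → (-22, -54)
step 7: (-22, -54) + (-15, -15) → (-37, -69)

(-37, -69)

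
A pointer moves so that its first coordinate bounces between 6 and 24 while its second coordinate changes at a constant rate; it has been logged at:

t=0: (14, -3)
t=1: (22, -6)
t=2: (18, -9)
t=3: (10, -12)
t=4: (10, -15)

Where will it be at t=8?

The first coordinate travels 8 per step and bounces off the walls at 6 and 24.
  step 5: 10 → 18
  step 6: 18 → 22
  step 7: 22 → 14
  step 8: 14 → 6
The second coordinate changes by -3 each step: at step 8 it is -27.

(6, -27)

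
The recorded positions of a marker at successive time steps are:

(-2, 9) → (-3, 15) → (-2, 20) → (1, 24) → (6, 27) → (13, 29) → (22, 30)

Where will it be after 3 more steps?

First differences are (-1, +6), (+1, +5), (+3, +4), (+5, +3), (+7, +2), (+9, +1); their common second difference is (+2, -1) (constant acceleration).
step 7: (22, 30) + (+11, +0) → (33, 30)
step 8: (33, 30) + (+13, -1) → (46, 29)
step 9: (46, 29) + (+15, -2) → (61, 27)

(61, 27)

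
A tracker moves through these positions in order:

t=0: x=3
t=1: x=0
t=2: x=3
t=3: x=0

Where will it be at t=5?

x=0

Consecutive displacements -3, +3, -3 scale by a factor of -1 each step.
step 4: 0 + 3 → x=3
step 5: 3 − 3 → x=0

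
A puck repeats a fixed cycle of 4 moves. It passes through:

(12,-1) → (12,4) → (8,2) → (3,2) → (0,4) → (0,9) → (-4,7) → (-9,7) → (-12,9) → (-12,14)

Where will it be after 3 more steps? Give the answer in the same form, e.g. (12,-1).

(-24,14)

Step-to-step displacements: (+0,+5), (-4,-2), (-5,+0), (-3,+2), (+0,+5), (-4,-2), (-5,+0), (-3,+2), (+0,+5) — a repeating cycle of length 4.
step 10: apply (-4,-2) → (-16,12)
step 11: apply (-5,+0) → (-21,12)
step 12: apply (-3,+2) → (-24,14)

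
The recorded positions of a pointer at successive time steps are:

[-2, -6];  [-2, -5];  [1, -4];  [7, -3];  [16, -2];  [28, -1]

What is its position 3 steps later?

[82, 2]

Taking differences between consecutive positions: [+0, +1], [+3, +1], [+6, +1], [+9, +1], [+12, +1]. These grow by [+3, +0] each step.
step 6: [28, -1] + [+15, +1] → [43, 0]
step 7: [43, 0] + [+18, +1] → [61, 1]
step 8: [61, 1] + [+21, +1] → [82, 2]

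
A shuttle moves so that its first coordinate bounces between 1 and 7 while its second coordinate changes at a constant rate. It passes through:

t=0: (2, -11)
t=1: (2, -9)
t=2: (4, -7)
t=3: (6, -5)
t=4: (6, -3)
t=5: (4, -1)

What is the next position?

The first coordinate travels 2 per step and bounces off the walls at 1 and 7.
  step 6: 4 → 2
The second coordinate changes by +2 each step: at step 6 it is 1.

(2, 1)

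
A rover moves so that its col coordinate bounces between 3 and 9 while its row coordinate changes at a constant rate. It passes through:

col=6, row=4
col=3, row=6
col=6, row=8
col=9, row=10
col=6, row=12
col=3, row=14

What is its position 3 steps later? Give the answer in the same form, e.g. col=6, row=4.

col=6, row=20

The col coordinate travels 3 per step and bounces off the walls at 3 and 9.
  step 6: 3 → 6
  step 7: 6 → 9
  step 8: 9 → 6
The row coordinate changes by +2 each step: at step 8 it is 20.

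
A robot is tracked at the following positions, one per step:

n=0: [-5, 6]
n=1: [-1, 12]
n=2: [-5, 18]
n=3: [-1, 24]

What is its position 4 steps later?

[-1, 48]

The first coordinate repeats the cycle [-5, -1] with period 2; step 7 mod 2 = 1, giving -1.
The second coordinate changes by +6 each step, so at step 7 it is 6 + 7·(6) = 48.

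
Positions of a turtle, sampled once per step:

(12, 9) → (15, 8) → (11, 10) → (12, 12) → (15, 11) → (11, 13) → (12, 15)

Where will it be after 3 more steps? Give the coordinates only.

Differencing gives (+3, -1), (-4, +2), (+1, +2), (+3, -1), (-4, +2), (+1, +2). This is the pattern (+3, -1), (-4, +2), (+1, +2) repeated.
step 7: apply (+3, -1) → (15, 14)
step 8: apply (-4, +2) → (11, 16)
step 9: apply (+1, +2) → (12, 18)

(12, 18)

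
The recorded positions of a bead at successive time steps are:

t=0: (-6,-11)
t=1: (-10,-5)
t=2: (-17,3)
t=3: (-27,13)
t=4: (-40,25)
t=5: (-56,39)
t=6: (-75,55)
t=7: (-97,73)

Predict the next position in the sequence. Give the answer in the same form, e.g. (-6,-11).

(-122,93)

Taking differences between consecutive positions: (-4,+6), (-7,+8), (-10,+10), (-13,+12), (-16,+14), (-19,+16), (-22,+18). These grow by (-3,+2) each step.
step 8: (-97,73) + (-25,+20) → (-122,93)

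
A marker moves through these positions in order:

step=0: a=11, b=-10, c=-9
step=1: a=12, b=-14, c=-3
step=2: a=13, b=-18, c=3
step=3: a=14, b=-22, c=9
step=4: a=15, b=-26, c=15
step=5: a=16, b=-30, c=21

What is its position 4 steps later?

Each step adds (+1, -4, +6) to the position.
step 6: a=16, b=-30, c=21 + (+1, -4, +6) → a=17, b=-34, c=27
step 7: a=17, b=-34, c=27 + (+1, -4, +6) → a=18, b=-38, c=33
step 8: a=18, b=-38, c=33 + (+1, -4, +6) → a=19, b=-42, c=39
step 9: a=19, b=-42, c=39 + (+1, -4, +6) → a=20, b=-46, c=45

a=20, b=-46, c=45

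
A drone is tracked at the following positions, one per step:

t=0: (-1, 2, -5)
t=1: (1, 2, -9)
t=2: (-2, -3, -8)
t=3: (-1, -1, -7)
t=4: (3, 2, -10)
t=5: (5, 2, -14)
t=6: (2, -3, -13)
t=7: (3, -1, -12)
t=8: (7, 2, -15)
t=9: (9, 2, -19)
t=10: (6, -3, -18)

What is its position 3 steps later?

(13, 2, -24)

Step-to-step displacements: (+2, +0, -4), (-3, -5, +1), (+1, +2, +1), (+4, +3, -3), (+2, +0, -4), (-3, -5, +1), (+1, +2, +1), (+4, +3, -3), (+2, +0, -4), (-3, -5, +1) — a repeating cycle of length 4.
step 11: apply (+1, +2, +1) → (7, -1, -17)
step 12: apply (+4, +3, -3) → (11, 2, -20)
step 13: apply (+2, +0, -4) → (13, 2, -24)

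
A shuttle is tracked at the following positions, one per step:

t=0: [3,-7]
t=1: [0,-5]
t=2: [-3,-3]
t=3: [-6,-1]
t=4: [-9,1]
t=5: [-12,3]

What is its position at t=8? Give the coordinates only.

[-21,9]

Constant displacement of [-3,+2] per step.
step 6: [-12,3] + [-3,+2] → [-15,5]
step 7: [-15,5] + [-3,+2] → [-18,7]
step 8: [-18,7] + [-3,+2] → [-21,9]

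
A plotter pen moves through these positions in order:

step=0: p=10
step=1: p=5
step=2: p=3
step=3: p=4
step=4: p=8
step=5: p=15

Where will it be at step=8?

Successive displacements: -5, -2, +1, +4, +7 — each changes by +3.
step 6: 15 + 10 → p=25
step 7: 25 + 13 → p=38
step 8: 38 + 16 → p=54

p=54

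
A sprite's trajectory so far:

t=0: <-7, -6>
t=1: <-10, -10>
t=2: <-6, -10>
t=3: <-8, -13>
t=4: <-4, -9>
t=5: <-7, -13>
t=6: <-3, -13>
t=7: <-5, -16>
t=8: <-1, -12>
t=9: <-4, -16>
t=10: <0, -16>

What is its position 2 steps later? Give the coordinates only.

The moves between consecutive positions are <-3, -4>, <+4, +0>, <-2, -3>, <+4, +4>, <-3, -4>, <+4, +0>, <-2, -3>, <+4, +4>, <-3, -4>, <+4, +0>; they repeat the 4-cycle [<-3, -4>, <+4, +0>, <-2, -3>, <+4, +4>].
step 11: apply <-2, -3> → <-2, -19>
step 12: apply <+4, +4> → <2, -15>

<2, -15>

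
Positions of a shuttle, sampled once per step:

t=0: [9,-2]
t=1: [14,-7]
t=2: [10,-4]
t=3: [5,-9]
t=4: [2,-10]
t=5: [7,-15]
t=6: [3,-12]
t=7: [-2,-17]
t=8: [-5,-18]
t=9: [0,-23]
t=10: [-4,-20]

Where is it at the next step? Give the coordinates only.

[-9,-25]

Differencing gives [+5,-5], [-4,+3], [-5,-5], [-3,-1], [+5,-5], [-4,+3], [-5,-5], [-3,-1], [+5,-5], [-4,+3]. This is the pattern [+5,-5], [-4,+3], [-5,-5], [-3,-1] repeated.
step 11: apply [-5,-5] → [-9,-25]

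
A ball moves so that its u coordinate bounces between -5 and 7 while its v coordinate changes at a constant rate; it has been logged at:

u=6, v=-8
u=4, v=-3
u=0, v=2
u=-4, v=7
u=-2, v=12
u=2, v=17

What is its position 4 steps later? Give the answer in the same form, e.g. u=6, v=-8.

u=-4, v=37

The u coordinate reflects between -5 and 7, moving 4 per step.
  step 6: 2 → 6
  step 7: 6 → 4
  step 8: 4 → 0
  step 9: 0 → -4
The v coordinate changes by +5 each step: at step 9 it is 37.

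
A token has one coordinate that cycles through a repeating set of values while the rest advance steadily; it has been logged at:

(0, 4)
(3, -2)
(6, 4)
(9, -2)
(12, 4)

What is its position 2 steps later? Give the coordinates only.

First: linear, +3 per step → 18 at step 6.
Second: cycles through 4, -2 every 2 steps. Step 6 lands at position 0 of the cycle → 4.

(18, 4)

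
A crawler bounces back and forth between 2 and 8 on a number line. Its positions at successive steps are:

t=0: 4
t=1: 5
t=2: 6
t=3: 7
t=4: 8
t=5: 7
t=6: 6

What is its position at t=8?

The value reflects between 2 and 8, moving 1 per step.
  step 7: 6 → 5
  step 8: 5 → 4

4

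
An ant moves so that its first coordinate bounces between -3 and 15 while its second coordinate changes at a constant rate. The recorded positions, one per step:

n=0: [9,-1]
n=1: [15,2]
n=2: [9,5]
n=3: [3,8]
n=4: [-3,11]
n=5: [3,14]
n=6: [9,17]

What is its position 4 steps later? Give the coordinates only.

The first coordinate travels 6 per step and bounces off the walls at -3 and 15.
  step 7: 9 → 15
  step 8: 15 → 9
  step 9: 9 → 3
  step 10: 3 → -3
The second coordinate changes by +3 each step: at step 10 it is 29.

[-3,29]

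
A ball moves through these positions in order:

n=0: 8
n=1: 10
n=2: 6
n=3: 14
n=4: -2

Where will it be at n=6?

Consecutive displacements +2, -4, +8, -16 scale by a factor of -2 each step.
step 5: -2 + 32 → 30
step 6: 30 − 64 → -34

-34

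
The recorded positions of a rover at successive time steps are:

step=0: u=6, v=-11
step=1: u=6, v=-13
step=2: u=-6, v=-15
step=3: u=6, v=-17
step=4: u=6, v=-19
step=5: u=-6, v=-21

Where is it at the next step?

U: cycles through 6, 6, -6 every 3 steps. Step 6 lands at position 0 of the cycle → 6.
V: linear, -2 per step → -23 at step 6.

u=6, v=-23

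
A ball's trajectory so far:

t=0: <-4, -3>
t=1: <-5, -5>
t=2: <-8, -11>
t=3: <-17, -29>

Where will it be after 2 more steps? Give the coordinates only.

Consecutive displacements <-1, -2>, <-3, -6>, <-9, -18> scale by a factor of 3 each step.
step 4: <-17, -29> + <-27, -54> → <-44, -83>
step 5: <-44, -83> + <-81, -162> → <-125, -245>

<-125, -245>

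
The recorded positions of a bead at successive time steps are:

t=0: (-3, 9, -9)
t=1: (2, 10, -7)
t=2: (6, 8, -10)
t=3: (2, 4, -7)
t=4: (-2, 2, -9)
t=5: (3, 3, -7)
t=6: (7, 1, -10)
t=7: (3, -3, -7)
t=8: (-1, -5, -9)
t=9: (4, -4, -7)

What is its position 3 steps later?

(0, -12, -9)

The moves between consecutive positions are (+5, +1, +2), (+4, -2, -3), (-4, -4, +3), (-4, -2, -2), (+5, +1, +2), (+4, -2, -3), (-4, -4, +3), (-4, -2, -2), (+5, +1, +2); they repeat the 4-cycle [(+5, +1, +2), (+4, -2, -3), (-4, -4, +3), (-4, -2, -2)].
step 10: apply (+4, -2, -3) → (8, -6, -10)
step 11: apply (-4, -4, +3) → (4, -10, -7)
step 12: apply (-4, -2, -2) → (0, -12, -9)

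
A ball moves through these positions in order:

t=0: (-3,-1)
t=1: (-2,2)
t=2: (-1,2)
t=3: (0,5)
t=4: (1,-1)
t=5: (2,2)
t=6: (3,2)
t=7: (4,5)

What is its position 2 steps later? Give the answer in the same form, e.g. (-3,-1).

(6,2)

The first coordinate changes by +1 each step, so at step 9 it is -3 + 9·(1) = 6.
The second coordinate repeats the cycle [-1, 2, 2, 5] with period 4; step 9 mod 4 = 1, giving 2.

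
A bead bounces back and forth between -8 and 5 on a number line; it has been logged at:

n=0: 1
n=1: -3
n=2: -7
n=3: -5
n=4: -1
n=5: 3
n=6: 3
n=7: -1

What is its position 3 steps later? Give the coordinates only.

-3

The value travels 4 per step and bounces off the walls at -8 and 5.
  step 8: -1 → -5
  step 9: -5 → -7
  step 10: -7 → -3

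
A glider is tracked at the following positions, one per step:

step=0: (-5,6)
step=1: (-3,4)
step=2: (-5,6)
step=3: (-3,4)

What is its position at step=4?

The jumps are (+2,-2), (-2,+2), (+2,-2) — a geometric progression with ratio -1.
step 4: (-3,4) + (-2,+2) → (-5,6)

(-5,6)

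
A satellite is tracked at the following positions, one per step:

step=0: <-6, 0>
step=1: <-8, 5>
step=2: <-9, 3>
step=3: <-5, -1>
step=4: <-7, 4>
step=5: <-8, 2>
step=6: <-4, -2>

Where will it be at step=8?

The moves between consecutive positions are <-2, +5>, <-1, -2>, <+4, -4>, <-2, +5>, <-1, -2>, <+4, -4>; they repeat the 3-cycle [<-2, +5>, <-1, -2>, <+4, -4>].
step 7: apply <-2, +5> → <-6, 3>
step 8: apply <-1, -2> → <-7, 1>

<-7, 1>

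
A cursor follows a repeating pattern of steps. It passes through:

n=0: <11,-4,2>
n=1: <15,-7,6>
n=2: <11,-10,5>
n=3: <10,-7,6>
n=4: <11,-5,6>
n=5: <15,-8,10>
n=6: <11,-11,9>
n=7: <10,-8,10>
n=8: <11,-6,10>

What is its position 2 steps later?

<11,-12,13>

Step-to-step displacements: <+4,-3,+4>, <-4,-3,-1>, <-1,+3,+1>, <+1,+2,+0>, <+4,-3,+4>, <-4,-3,-1>, <-1,+3,+1>, <+1,+2,+0> — a repeating cycle of length 4.
step 9: apply <+4,-3,+4> → <15,-9,14>
step 10: apply <-4,-3,-1> → <11,-12,13>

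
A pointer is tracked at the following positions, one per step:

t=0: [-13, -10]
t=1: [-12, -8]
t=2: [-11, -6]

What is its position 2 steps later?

Each step adds [+1, +2] to the position.
step 3: [-11, -6] + [+1, +2] → [-10, -4]
step 4: [-10, -4] + [+1, +2] → [-9, -2]

[-9, -2]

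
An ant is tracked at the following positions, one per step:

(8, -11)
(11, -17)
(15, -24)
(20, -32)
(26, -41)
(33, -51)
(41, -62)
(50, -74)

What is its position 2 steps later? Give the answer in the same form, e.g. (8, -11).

(71, -101)

First differences are (+3, -6), (+4, -7), (+5, -8), (+6, -9), (+7, -10), (+8, -11), (+9, -12); their common second difference is (+1, -1) (constant acceleration).
step 8: (50, -74) + (+10, -13) → (60, -87)
step 9: (60, -87) + (+11, -14) → (71, -101)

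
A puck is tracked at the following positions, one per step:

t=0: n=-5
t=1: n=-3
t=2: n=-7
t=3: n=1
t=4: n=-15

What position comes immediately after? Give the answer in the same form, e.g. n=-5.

n=17

Step-to-step displacements: +2, -4, +8, -16; each is -2× the previous.
step 5: -15 + 32 → n=17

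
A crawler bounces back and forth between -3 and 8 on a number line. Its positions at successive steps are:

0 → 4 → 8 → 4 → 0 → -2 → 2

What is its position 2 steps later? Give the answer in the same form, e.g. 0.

6

The value reflects between -3 and 8, moving 4 per step.
  step 7: 2 → 6
  step 8: 6 → 6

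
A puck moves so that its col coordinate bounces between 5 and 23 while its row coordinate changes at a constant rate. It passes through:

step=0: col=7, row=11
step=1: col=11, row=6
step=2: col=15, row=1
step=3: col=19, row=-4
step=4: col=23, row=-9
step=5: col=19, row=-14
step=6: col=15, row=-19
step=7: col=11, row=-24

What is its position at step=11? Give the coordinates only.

col=15, row=-44

The col coordinate travels 4 per step and bounces off the walls at 5 and 23.
  step 8: 11 → 7
  step 9: 7 → 7
  step 10: 7 → 11
  step 11: 11 → 15
The row coordinate changes by -5 each step: at step 11 it is -44.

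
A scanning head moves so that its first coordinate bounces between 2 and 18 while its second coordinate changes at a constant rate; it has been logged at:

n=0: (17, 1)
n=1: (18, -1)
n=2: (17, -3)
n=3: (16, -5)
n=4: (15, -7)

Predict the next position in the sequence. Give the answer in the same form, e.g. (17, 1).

The first coordinate reflects between 2 and 18, moving 1 per step.
  step 5: 15 → 14
The second coordinate changes by -2 each step: at step 5 it is -9.

(14, -9)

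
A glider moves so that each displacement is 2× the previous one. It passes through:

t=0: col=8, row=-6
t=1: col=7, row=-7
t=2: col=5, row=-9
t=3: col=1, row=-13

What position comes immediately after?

The jumps are (-1,-1), (-2,-2), (-4,-4) — a geometric progression with ratio 2.
step 4: col=1, row=-13 + (-8,-8) → col=-7, row=-21

col=-7, row=-21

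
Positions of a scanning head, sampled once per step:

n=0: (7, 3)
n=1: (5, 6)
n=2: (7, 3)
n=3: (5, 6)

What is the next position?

(7, 3)

The jumps are (-2, +3), (+2, -3), (-2, +3) — a geometric progression with ratio -1.
step 4: (5, 6) + (+2, -3) → (7, 3)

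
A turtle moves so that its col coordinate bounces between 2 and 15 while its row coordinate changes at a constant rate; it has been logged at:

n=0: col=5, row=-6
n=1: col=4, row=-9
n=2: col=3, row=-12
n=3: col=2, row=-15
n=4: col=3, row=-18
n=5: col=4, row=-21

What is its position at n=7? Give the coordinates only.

The col coordinate reflects between 2 and 15, moving 1 per step.
  step 6: 4 → 5
  step 7: 5 → 6
The row coordinate changes by -3 each step: at step 7 it is -27.

col=6, row=-27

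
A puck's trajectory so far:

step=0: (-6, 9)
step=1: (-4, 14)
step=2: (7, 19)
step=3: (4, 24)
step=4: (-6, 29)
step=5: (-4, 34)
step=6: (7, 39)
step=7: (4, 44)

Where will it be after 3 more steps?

The first coordinate repeats the cycle [-6, -4, 7, 4] with period 4; step 10 mod 4 = 2, giving 7.
The second coordinate changes by +5 each step, so at step 10 it is 9 + 10·(5) = 59.

(7, 59)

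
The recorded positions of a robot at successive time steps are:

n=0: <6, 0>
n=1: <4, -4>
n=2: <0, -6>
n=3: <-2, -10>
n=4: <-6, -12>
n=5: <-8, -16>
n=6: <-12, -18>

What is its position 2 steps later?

<-18, -24>

Differencing gives <-2, -4>, <-4, -2>, <-2, -4>, <-4, -2>, <-2, -4>, <-4, -2>. This is the pattern <-2, -4>, <-4, -2> repeated.
step 7: apply <-2, -4> → <-14, -22>
step 8: apply <-4, -2> → <-18, -24>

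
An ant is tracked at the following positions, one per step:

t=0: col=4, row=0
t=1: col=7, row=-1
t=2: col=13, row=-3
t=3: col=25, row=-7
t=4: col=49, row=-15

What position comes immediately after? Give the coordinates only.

The jumps are (+3, -1), (+6, -2), (+12, -4), (+24, -8) — a geometric progression with ratio 2.
step 5: col=49, row=-15 + (+48, -16) → col=97, row=-31

col=97, row=-31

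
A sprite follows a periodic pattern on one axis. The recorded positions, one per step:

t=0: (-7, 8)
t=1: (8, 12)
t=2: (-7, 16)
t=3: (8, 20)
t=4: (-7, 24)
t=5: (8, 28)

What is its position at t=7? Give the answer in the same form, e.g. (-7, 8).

First: cycles through -7, 8 every 2 steps. Step 7 lands at position 1 of the cycle → 8.
Second: linear, +4 per step → 36 at step 7.

(8, 36)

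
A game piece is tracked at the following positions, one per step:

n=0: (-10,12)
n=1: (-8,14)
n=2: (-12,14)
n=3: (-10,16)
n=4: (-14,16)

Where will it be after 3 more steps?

Step-to-step displacements: (+2,+2), (-4,+0), (+2,+2), (-4,+0) — a repeating cycle of length 2.
step 5: apply (+2,+2) → (-12,18)
step 6: apply (-4,+0) → (-16,18)
step 7: apply (+2,+2) → (-14,20)

(-14,20)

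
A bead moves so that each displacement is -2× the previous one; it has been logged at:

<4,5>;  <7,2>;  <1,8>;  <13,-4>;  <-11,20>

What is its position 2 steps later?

<-59,68>

Consecutive displacements <+3,-3>, <-6,+6>, <+12,-12>, <-24,+24> scale by a factor of -2 each step.
step 5: <-11,20> + <+48,-48> → <37,-28>
step 6: <37,-28> + <-96,+96> → <-59,68>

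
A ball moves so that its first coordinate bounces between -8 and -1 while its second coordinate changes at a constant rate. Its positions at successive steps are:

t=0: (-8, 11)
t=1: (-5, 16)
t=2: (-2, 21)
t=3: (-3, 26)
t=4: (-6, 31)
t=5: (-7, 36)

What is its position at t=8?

The first coordinate travels 3 per step and bounces off the walls at -8 and -1.
  step 6: -7 → -4
  step 7: -4 → -1
  step 8: -1 → -4
The second coordinate changes by +5 each step: at step 8 it is 51.

(-4, 51)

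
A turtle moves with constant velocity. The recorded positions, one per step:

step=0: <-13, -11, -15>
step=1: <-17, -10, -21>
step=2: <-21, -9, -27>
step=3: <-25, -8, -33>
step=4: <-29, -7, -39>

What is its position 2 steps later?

<-37, -5, -51>

Each step adds <-4, +1, -6> to the position.
step 5: <-29, -7, -39> + <-4, +1, -6> → <-33, -6, -45>
step 6: <-33, -6, -45> + <-4, +1, -6> → <-37, -5, -51>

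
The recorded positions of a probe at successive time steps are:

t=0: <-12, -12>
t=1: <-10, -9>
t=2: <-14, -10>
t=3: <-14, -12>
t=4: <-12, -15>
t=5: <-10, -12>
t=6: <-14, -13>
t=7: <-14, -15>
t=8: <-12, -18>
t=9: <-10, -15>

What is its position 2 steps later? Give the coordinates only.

<-14, -18>

Step-to-step displacements: <+2, +3>, <-4, -1>, <+0, -2>, <+2, -3>, <+2, +3>, <-4, -1>, <+0, -2>, <+2, -3>, <+2, +3> — a repeating cycle of length 4.
step 10: apply <-4, -1> → <-14, -16>
step 11: apply <+0, -2> → <-14, -18>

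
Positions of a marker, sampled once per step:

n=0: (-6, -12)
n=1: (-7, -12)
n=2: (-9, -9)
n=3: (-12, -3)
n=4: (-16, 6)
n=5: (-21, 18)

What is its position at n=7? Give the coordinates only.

(-34, 51)

Taking differences between consecutive positions: (-1, +0), (-2, +3), (-3, +6), (-4, +9), (-5, +12). These grow by (-1, +3) each step.
step 6: (-21, 18) + (-6, +15) → (-27, 33)
step 7: (-27, 33) + (-7, +18) → (-34, 51)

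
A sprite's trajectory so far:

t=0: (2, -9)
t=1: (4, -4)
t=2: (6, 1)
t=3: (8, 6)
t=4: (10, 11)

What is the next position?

Constant displacement of (+2, +5) per step.
step 5: (10, 11) + (+2, +5) → (12, 16)

(12, 16)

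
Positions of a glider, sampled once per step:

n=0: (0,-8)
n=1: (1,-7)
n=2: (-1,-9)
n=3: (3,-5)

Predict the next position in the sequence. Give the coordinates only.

The jumps are (+1,+1), (-2,-2), (+4,+4) — a geometric progression with ratio -2.
step 4: (3,-5) + (-8,-8) → (-5,-13)

(-5,-13)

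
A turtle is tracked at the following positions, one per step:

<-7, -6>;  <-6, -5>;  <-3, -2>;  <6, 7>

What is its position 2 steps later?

Step-to-step displacements: <+1, +1>, <+3, +3>, <+9, +9>; each is 3× the previous.
step 4: <6, 7> + <+27, +27> → <33, 34>
step 5: <33, 34> + <+81, +81> → <114, 115>

<114, 115>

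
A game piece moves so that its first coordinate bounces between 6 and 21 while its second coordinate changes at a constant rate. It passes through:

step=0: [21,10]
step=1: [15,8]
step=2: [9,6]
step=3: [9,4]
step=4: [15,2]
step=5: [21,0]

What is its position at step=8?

[9,-6]

The first coordinate reflects between 6 and 21, moving 6 per step.
  step 6: 21 → 15
  step 7: 15 → 9
  step 8: 9 → 9
The second coordinate changes by -2 each step: at step 8 it is -6.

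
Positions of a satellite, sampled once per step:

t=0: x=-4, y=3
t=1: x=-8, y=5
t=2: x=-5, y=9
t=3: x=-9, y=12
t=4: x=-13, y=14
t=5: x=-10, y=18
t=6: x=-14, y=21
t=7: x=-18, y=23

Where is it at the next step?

x=-15, y=27

Differencing gives (-4,+2), (+3,+4), (-4,+3), (-4,+2), (+3,+4), (-4,+3), (-4,+2). This is the pattern (-4,+2), (+3,+4), (-4,+3) repeated.
step 8: apply (+3,+4) → x=-15, y=27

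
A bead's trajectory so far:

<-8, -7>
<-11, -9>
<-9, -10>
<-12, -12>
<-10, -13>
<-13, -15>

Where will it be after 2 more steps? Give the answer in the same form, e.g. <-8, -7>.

Step-to-step displacements: <-3, -2>, <+2, -1>, <-3, -2>, <+2, -1>, <-3, -2> — a repeating cycle of length 2.
step 6: apply <+2, -1> → <-11, -16>
step 7: apply <-3, -2> → <-14, -18>

<-14, -18>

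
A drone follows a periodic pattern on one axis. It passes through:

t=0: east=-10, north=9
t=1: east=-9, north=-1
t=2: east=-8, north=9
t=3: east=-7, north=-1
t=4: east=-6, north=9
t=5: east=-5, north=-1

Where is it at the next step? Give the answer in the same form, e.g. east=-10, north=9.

east=-4, north=9

East: linear, +1 per step → -4 at step 6.
North: cycles through 9, -1 every 2 steps. Step 6 lands at position 0 of the cycle → 9.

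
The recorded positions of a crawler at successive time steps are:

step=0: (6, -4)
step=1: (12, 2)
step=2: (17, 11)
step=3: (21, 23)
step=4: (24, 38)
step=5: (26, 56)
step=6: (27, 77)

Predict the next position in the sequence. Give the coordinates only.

(27, 101)

Successive displacements: (+6, +6), (+5, +9), (+4, +12), (+3, +15), (+2, +18), (+1, +21) — each changes by (-1, +3).
step 7: (27, 77) + (+0, +24) → (27, 101)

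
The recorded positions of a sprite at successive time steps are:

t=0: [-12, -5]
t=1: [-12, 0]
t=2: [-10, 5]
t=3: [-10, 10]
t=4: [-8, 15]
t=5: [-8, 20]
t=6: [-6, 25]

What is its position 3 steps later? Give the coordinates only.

Step-to-step displacements: [+0, +5], [+2, +5], [+0, +5], [+2, +5], [+0, +5], [+2, +5] — a repeating cycle of length 2.
step 7: apply [+0, +5] → [-6, 30]
step 8: apply [+2, +5] → [-4, 35]
step 9: apply [+0, +5] → [-4, 40]

[-4, 40]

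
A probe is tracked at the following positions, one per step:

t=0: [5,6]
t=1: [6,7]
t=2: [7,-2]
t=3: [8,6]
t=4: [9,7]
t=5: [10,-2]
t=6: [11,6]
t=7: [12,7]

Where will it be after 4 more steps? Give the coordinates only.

[16,-2]

First: linear, +1 per step → 16 at step 11.
Second: cycles through 6, 7, -2 every 3 steps. Step 11 lands at position 2 of the cycle → -2.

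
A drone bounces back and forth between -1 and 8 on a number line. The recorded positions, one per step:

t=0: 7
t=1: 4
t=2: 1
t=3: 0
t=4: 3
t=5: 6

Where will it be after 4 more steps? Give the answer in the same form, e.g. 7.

The value reflects between -1 and 8, moving 3 per step.
  step 6: 6 → 7
  step 7: 7 → 4
  step 8: 4 → 1
  step 9: 1 → 0

0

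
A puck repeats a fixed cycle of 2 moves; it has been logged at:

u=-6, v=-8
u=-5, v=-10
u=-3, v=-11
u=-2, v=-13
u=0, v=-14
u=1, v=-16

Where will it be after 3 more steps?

u=6, v=-20

The moves between consecutive positions are (+1, -2), (+2, -1), (+1, -2), (+2, -1), (+1, -2); they repeat the 2-cycle [(+1, -2), (+2, -1)].
step 6: apply (+2, -1) → u=3, v=-17
step 7: apply (+1, -2) → u=4, v=-19
step 8: apply (+2, -1) → u=6, v=-20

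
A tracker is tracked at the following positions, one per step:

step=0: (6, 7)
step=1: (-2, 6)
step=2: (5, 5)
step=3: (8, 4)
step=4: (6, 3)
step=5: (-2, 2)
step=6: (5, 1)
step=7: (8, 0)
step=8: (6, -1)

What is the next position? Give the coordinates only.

The first coordinate repeats the cycle [6, -2, 5, 8] with period 4; step 9 mod 4 = 1, giving -2.
The second coordinate changes by -1 each step, so at step 9 it is 7 + 9·(-1) = -2.

(-2, -2)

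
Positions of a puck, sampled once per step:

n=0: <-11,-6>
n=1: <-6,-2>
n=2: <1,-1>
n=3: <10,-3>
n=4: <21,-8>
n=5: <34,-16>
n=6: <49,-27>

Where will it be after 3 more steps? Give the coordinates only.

<106,-78>

Taking differences between consecutive positions: <+5,+4>, <+7,+1>, <+9,-2>, <+11,-5>, <+13,-8>, <+15,-11>. These grow by <+2,-3> each step.
step 7: <49,-27> + <+17,-14> → <66,-41>
step 8: <66,-41> + <+19,-17> → <85,-58>
step 9: <85,-58> + <+21,-20> → <106,-78>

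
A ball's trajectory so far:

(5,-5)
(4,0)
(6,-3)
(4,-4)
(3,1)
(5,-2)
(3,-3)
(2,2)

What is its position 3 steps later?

Differencing gives (-1,+5), (+2,-3), (-2,-1), (-1,+5), (+2,-3), (-2,-1), (-1,+5). This is the pattern (-1,+5), (+2,-3), (-2,-1) repeated.
step 8: apply (+2,-3) → (4,-1)
step 9: apply (-2,-1) → (2,-2)
step 10: apply (-1,+5) → (1,3)

(1,3)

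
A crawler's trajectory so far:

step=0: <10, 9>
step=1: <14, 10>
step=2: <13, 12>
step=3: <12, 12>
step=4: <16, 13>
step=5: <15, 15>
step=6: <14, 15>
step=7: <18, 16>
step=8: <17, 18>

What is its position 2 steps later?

Differencing gives <+4, +1>, <-1, +2>, <-1, +0>, <+4, +1>, <-1, +2>, <-1, +0>, <+4, +1>, <-1, +2>. This is the pattern <+4, +1>, <-1, +2>, <-1, +0> repeated.
step 9: apply <-1, +0> → <16, 18>
step 10: apply <+4, +1> → <20, 19>

<20, 19>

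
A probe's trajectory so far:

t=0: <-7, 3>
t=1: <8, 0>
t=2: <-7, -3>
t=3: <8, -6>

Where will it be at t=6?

The first coordinate repeats the cycle [-7, 8] with period 2; step 6 mod 2 = 0, giving -7.
The second coordinate changes by -3 each step, so at step 6 it is 3 + 6·(-3) = -15.

<-7, -15>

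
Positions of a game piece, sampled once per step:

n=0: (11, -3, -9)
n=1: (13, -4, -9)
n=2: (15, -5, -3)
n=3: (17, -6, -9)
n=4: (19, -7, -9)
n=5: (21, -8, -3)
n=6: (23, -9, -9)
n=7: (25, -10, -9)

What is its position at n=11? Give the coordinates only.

The first coordinate changes by +2 each step, so at step 11 it is 11 + 11·(2) = 33.
The second coordinate changes by -1 each step, so at step 11 it is -3 + 11·(-1) = -14.
The third coordinate repeats the cycle [-9, -9, -3] with period 3; step 11 mod 3 = 2, giving -3.

(33, -14, -3)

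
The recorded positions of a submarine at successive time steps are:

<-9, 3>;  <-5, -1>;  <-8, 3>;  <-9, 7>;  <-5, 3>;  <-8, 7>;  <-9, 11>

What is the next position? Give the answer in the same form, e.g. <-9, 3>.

Step-to-step displacements: <+4, -4>, <-3, +4>, <-1, +4>, <+4, -4>, <-3, +4>, <-1, +4> — a repeating cycle of length 3.
step 7: apply <+4, -4> → <-5, 7>

<-5, 7>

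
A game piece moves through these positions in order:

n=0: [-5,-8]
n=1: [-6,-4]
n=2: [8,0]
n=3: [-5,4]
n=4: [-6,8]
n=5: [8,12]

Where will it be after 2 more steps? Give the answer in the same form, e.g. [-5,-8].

First: cycles through -5, -6, 8 every 3 steps. Step 7 lands at position 1 of the cycle → -6.
Second: linear, +4 per step → 20 at step 7.

[-6,20]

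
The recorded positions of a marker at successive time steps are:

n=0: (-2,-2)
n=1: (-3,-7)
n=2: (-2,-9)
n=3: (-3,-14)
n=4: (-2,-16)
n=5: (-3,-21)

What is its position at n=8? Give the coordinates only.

The moves between consecutive positions are (-1,-5), (+1,-2), (-1,-5), (+1,-2), (-1,-5); they repeat the 2-cycle [(-1,-5), (+1,-2)].
step 6: apply (+1,-2) → (-2,-23)
step 7: apply (-1,-5) → (-3,-28)
step 8: apply (+1,-2) → (-2,-30)

(-2,-30)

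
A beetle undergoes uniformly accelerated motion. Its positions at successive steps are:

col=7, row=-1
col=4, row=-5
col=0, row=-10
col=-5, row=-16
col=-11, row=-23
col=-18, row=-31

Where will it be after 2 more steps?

col=-35, row=-50

First differences are (-3, -4), (-4, -5), (-5, -6), (-6, -7), (-7, -8); their common second difference is (-1, -1) (constant acceleration).
step 6: col=-18, row=-31 + (-8, -9) → col=-26, row=-40
step 7: col=-26, row=-40 + (-9, -10) → col=-35, row=-50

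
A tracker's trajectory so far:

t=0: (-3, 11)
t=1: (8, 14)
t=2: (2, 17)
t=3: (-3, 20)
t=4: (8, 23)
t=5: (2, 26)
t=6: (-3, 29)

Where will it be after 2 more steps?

(2, 35)

The first coordinate repeats the cycle [-3, 8, 2] with period 3; step 8 mod 3 = 2, giving 2.
The second coordinate changes by +3 each step, so at step 8 it is 11 + 8·(3) = 35.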